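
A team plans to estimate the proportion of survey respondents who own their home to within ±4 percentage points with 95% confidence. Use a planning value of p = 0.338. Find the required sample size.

For a proportion with margin E = 0.04 at 95% confidence, z = 1.960.
n = p̂(1−p̂)(z/E)² = 0.338 × 0.662 × (1.960/0.04)² = 537.24
Round up: n = 538.

538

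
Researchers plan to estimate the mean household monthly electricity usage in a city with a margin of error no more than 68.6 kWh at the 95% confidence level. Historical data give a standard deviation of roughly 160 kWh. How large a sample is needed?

n = 21

For a mean, the margin of error is E = z·σ/√n, so n = (zσ/E)².
At 95% confidence, z = 1.960.
n = (1.960 × 160 / 68.6)² = 20.90
Round up: n = 21.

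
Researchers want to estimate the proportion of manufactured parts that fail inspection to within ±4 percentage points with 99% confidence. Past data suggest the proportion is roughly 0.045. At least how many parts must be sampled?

For a proportion with margin E = 0.04 at 99% confidence, z = 2.576.
n = p̂(1−p̂)(z/E)² = 0.045 × 0.955 × (2.576/0.04)² = 178.23
Round up: n = 179.

179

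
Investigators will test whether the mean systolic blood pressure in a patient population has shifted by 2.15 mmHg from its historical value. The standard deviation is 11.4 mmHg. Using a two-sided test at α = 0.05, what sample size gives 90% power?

For a one-sample z-test, n = ((z_{α/2} + z_β)·σ/δ)².
z_{α/2} = 1.960 (two-sided α = 0.05); z_β = 1.282 (power 90% → β = 0.1).
n = (3.242 × 11.4 / 2.15)² = 295.50
Round up: n = 296.

296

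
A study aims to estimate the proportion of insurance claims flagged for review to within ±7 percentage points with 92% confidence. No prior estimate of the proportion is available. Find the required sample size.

For a proportion with margin E = 0.07 at 92% confidence, z = 1.751.
With no prior estimate, use p = 0.5, which maximizes p(1−p) at 0.25.
n = 0.25 × (z/E)² = 0.25 × (1.751/0.07)² = 156.43
Round up: n = 157.

157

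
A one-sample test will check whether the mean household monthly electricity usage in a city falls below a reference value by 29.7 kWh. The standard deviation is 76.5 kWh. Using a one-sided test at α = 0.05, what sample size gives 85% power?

For a one-sample z-test, n = ((z_α + z_β)·σ/δ)².
z_α = 1.645 (one-sided α = 0.05); z_β = 1.036 (power 85% → β = 0.15).
n = (2.681 × 76.5 / 29.7)² = 47.69
Round up: n = 48.

n = 48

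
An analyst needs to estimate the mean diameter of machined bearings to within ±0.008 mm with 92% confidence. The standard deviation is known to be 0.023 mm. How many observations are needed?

26

For a mean, the margin of error is E = z·σ/√n, so n = (zσ/E)².
At 92% confidence, z = 1.751.
n = (1.751 × 0.023 / 0.008)² = 25.34
Round up: n = 26.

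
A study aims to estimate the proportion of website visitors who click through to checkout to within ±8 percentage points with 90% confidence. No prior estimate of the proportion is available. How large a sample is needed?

For a proportion with margin E = 0.08 at 90% confidence, z = 1.645.
With no prior estimate, use p = 0.5, which maximizes p(1−p) at 0.25.
n = 0.25 × (z/E)² = 0.25 × (1.645/0.08)² = 105.70
Round up: n = 106.

n = 106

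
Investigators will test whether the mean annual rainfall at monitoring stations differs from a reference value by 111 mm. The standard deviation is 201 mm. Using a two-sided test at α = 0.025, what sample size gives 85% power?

36

For a one-sample z-test, n = ((z_{α/2} + z_β)·σ/δ)².
z_{α/2} = 2.241 (two-sided α = 0.025); z_β = 1.036 (power 85% → β = 0.15).
n = (3.277 × 201 / 111)² = 35.21
Round up: n = 36.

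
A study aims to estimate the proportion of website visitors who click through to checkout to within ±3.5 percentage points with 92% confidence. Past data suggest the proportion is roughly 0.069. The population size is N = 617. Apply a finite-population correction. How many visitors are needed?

For a proportion with margin E = 0.035 at 92% confidence, z = 1.751.
n = p̂(1−p̂)(z/E)² = 0.069 × 0.931 × (1.751/0.035)² = 160.78 — call this n₀.
Finite-population correction with N = 617: n = n₀ / (1 + (n₀−1)/N) = 160.78 / 1.259 = 127.70
Round up: n = 128.

n = 128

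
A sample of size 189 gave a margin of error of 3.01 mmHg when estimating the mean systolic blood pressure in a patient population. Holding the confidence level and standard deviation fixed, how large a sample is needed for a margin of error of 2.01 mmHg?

Margin of error scales as 1/√n, so n₂ = n₁·(E₁/E₂)².
n₂ = 189 × (3.01/2.01)² = 189 × 2.243 = 423.93
Round up: n₂ = 424.

n = 424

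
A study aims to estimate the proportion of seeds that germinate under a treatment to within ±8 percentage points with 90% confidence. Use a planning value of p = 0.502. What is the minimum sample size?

n = 106

For a proportion with margin E = 0.08 at 90% confidence, z = 1.645.
n = p̂(1−p̂)(z/E)² = 0.502 × 0.498 × (1.645/0.08)² = 105.70
Round up: n = 106.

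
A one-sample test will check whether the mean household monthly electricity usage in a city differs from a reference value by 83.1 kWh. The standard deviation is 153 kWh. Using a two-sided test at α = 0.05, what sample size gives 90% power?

For a one-sample z-test, n = ((z_{α/2} + z_β)·σ/δ)².
z_{α/2} = 1.960 (two-sided α = 0.05); z_β = 1.282 (power 90% → β = 0.1).
n = (3.242 × 153 / 83.1)² = 35.63
Round up: n = 36.

36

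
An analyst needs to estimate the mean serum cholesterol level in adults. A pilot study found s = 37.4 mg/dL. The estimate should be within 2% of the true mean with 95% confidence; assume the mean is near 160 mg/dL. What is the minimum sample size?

For a mean, the margin of error is E = z·σ/√n, so n = (zσ/E)².
At 95% confidence, z = 1.960.
E = 2% of 160 = 3.2 mg/dL.
n = (1.960 × 37.4 / 3.2)² = 524.75
Round up: n = 525.

n = 525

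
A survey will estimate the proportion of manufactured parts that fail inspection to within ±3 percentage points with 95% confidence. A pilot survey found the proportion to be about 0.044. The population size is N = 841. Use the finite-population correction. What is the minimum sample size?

149

For a proportion with margin E = 0.03 at 95% confidence, z = 1.960.
n = p̂(1−p̂)(z/E)² = 0.044 × 0.956 × (1.960/0.03)² = 179.55 — call this n₀.
Finite-population correction with N = 841: n = n₀ / (1 + (n₀−1)/N) = 179.55 / 1.212 = 148.14
Round up: n = 149.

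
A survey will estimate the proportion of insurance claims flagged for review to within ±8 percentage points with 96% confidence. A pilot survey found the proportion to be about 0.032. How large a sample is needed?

For a proportion with margin E = 0.08 at 96% confidence, z = 2.054.
n = p̂(1−p̂)(z/E)² = 0.032 × 0.968 × (2.054/0.08)² = 20.42
Round up: n = 21.

21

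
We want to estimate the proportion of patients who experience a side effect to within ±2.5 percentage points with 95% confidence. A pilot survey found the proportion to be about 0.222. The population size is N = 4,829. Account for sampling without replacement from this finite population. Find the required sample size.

For a proportion with margin E = 0.025 at 95% confidence, z = 1.960.
n = p̂(1−p̂)(z/E)² = 0.222 × 0.778 × (1.960/0.025)² = 1061.61 — call this n₀.
Finite-population correction with N = 4,829: n = n₀ / (1 + (n₀−1)/N) = 1061.61 / 1.22 = 870.17
Round up: n = 871.

871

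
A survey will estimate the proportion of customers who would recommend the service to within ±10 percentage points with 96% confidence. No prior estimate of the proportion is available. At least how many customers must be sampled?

For a proportion with margin E = 0.1 at 96% confidence, z = 2.054.
With no prior estimate, use p = 0.5, which maximizes p(1−p) at 0.25.
n = 0.25 × (z/E)² = 0.25 × (2.054/0.1)² = 105.47
Round up: n = 106.

106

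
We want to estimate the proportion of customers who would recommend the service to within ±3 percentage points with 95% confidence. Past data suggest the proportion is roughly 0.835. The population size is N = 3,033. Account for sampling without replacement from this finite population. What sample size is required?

For a proportion with margin E = 0.03 at 95% confidence, z = 1.960.
n = p̂(1−p̂)(z/E)² = 0.835 × 0.165 × (1.960/0.03)² = 588.08 — call this n₀.
Finite-population correction with N = 3,033: n = n₀ / (1 + (n₀−1)/N) = 588.08 / 1.194 = 492.53
Round up: n = 493.

n = 493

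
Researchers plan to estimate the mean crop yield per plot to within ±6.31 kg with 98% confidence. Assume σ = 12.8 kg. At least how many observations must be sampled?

n = 23

For a mean, the margin of error is E = z·σ/√n, so n = (zσ/E)².
At 98% confidence, z = 2.326.
n = (2.326 × 12.8 / 6.31)² = 22.26
Round up: n = 23.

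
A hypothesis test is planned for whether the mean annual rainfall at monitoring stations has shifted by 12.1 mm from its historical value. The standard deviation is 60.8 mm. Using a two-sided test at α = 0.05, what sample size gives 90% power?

266

For a one-sample z-test, n = ((z_{α/2} + z_β)·σ/δ)².
z_{α/2} = 1.960 (two-sided α = 0.05); z_β = 1.282 (power 90% → β = 0.1).
n = (3.242 × 60.8 / 12.1)² = 265.38
Round up: n = 266.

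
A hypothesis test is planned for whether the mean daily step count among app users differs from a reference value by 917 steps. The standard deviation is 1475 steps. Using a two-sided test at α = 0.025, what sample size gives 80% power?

n = 25

For a one-sample z-test, n = ((z_{α/2} + z_β)·σ/δ)².
z_{α/2} = 2.241 (two-sided α = 0.025); z_β = 0.842 (power 80% → β = 0.2).
n = (3.083 × 1475 / 917)² = 24.59
Round up: n = 25.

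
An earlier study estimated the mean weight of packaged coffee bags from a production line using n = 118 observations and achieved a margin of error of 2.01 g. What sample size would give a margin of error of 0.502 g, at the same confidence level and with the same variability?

Margin of error scales as 1/√n, so n₂ = n₁·(E₁/E₂)².
n₂ = 118 × (2.01/0.502)² = 118 × 16.03 = 1891.54
Round up: n₂ = 1892.

1892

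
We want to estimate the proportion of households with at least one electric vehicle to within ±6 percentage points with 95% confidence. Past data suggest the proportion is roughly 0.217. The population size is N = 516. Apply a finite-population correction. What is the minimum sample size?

For a proportion with margin E = 0.06 at 95% confidence, z = 1.960.
n = p̂(1−p̂)(z/E)² = 0.217 × 0.783 × (1.960/0.06)² = 181.31 — call this n₀.
Finite-population correction with N = 516: n = n₀ / (1 + (n₀−1)/N) = 181.31 / 1.349 = 134.40
Round up: n = 135.

135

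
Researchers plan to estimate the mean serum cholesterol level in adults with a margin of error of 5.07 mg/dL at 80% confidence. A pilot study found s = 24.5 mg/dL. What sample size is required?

For a mean, the margin of error is E = z·σ/√n, so n = (zσ/E)².
At 80% confidence, z = 1.282.
n = (1.282 × 24.5 / 5.07)² = 38.38
Round up: n = 39.

39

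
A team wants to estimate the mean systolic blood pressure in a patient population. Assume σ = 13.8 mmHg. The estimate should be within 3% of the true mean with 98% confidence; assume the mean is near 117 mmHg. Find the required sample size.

84

For a mean, the margin of error is E = z·σ/√n, so n = (zσ/E)².
At 98% confidence, z = 2.326.
E = 3% of 117 = 3.51 mmHg.
n = (2.326 × 13.8 / 3.51)² = 83.63
Round up: n = 84.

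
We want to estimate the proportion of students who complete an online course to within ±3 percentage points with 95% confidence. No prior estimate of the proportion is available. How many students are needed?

For a proportion with margin E = 0.03 at 95% confidence, z = 1.960.
With no prior estimate, use p = 0.5, which maximizes p(1−p) at 0.25.
n = 0.25 × (z/E)² = 0.25 × (1.960/0.03)² = 1067.11
Round up: n = 1068.

1068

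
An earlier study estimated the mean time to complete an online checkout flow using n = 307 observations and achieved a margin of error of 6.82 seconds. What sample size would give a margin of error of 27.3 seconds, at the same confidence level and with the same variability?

20

Margin of error scales as 1/√n, so n₂ = n₁·(E₁/E₂)².
n₂ = 307 × (6.82/27.3)² = 307 × 0.06241 = 19.16
Round up: n₂ = 20.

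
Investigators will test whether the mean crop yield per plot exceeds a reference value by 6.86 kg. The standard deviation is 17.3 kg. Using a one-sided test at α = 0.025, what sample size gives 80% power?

For a one-sample z-test, n = ((z_α + z_β)·σ/δ)².
z_α = 1.960 (one-sided α = 0.025); z_β = 0.842 (power 80% → β = 0.2).
n = (2.802 × 17.3 / 6.86)² = 49.93
Round up: n = 50.

50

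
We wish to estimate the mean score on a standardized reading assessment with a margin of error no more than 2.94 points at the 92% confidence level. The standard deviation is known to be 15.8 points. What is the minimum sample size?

89

For a mean, the margin of error is E = z·σ/√n, so n = (zσ/E)².
At 92% confidence, z = 1.751.
n = (1.751 × 15.8 / 2.94)² = 88.55
Round up: n = 89.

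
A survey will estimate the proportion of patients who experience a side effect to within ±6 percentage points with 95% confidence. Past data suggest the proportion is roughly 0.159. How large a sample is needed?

143

For a proportion with margin E = 0.06 at 95% confidence, z = 1.960.
n = p̂(1−p̂)(z/E)² = 0.159 × 0.841 × (1.960/0.06)² = 142.69
Round up: n = 143.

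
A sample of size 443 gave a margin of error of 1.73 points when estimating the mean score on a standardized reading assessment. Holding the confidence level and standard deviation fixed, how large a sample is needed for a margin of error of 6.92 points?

28

Margin of error scales as 1/√n, so n₂ = n₁·(E₁/E₂)².
n₂ = 443 × (1.73/6.92)² = 443 × 0.0625 = 27.69
Round up: n₂ = 28.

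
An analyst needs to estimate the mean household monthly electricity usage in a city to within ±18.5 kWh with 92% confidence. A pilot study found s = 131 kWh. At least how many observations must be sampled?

154

For a mean, the margin of error is E = z·σ/√n, so n = (zσ/E)².
At 92% confidence, z = 1.751.
n = (1.751 × 131 / 18.5)² = 153.73
Round up: n = 154.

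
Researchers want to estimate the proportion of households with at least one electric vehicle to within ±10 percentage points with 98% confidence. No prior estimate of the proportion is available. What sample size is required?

136

For a proportion with margin E = 0.1 at 98% confidence, z = 2.326.
With no prior estimate, use p = 0.5, which maximizes p(1−p) at 0.25.
n = 0.25 × (z/E)² = 0.25 × (2.326/0.1)² = 135.26
Round up: n = 136.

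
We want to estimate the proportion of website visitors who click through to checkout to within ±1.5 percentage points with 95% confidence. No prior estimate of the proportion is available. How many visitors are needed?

n = 4269

For a proportion with margin E = 0.015 at 95% confidence, z = 1.960.
With no prior estimate, use p = 0.5, which maximizes p(1−p) at 0.25.
n = 0.25 × (z/E)² = 0.25 × (1.960/0.015)² = 4268.44
Round up: n = 4269.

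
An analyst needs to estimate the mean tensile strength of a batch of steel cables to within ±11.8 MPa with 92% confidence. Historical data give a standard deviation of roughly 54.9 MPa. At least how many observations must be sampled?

For a mean, the margin of error is E = z·σ/√n, so n = (zσ/E)².
At 92% confidence, z = 1.751.
n = (1.751 × 54.9 / 11.8)² = 66.37
Round up: n = 67.

67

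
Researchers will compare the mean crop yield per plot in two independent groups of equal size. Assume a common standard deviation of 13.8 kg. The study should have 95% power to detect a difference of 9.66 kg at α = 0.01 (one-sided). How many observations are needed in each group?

65 per group

For two equal groups, n per group = 2·((z_α + z_β)·σ/δ)².
z_α = 2.326; z_β = 1.645 (power 95%).
n = 2 × (3.971 × 13.8 / 9.66)² = 2 × 32.18 = 64.36
Round up: n = 65 per group.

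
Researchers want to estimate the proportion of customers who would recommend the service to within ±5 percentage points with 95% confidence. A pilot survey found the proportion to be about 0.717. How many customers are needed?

312

For a proportion with margin E = 0.05 at 95% confidence, z = 1.960.
n = p̂(1−p̂)(z/E)² = 0.717 × 0.283 × (1.960/0.05)² = 311.80
Round up: n = 312.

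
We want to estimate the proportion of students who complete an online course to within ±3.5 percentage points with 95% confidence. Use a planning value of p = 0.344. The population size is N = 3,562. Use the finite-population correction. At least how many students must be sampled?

591

For a proportion with margin E = 0.035 at 95% confidence, z = 1.960.
n = p̂(1−p̂)(z/E)² = 0.344 × 0.656 × (1.960/0.035)² = 707.68 — call this n₀.
Finite-population correction with N = 3,562: n = n₀ / (1 + (n₀−1)/N) = 707.68 / 1.198 = 590.72
Round up: n = 591.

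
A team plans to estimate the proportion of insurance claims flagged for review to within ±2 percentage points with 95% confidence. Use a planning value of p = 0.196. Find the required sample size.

For a proportion with margin E = 0.02 at 95% confidence, z = 1.960.
n = p̂(1−p̂)(z/E)² = 0.196 × 0.804 × (1.960/0.02)² = 1513.44
Round up: n = 1514.

n = 1514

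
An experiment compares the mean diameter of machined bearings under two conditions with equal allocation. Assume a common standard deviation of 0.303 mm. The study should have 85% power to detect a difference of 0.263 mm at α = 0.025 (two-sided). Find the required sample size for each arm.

29 per group

For two equal groups, n per group = 2·((z_{α/2} + z_β)·σ/δ)².
z_{α/2} = 2.241; z_β = 1.036 (power 85%).
n = 2 × (3.277 × 0.303 / 0.263)² = 2 × 14.25 = 28.50
Round up: n = 29 per group.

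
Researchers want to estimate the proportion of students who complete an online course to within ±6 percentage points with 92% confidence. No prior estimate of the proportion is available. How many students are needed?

213

For a proportion with margin E = 0.06 at 92% confidence, z = 1.751.
With no prior estimate, use p = 0.5, which maximizes p(1−p) at 0.25.
n = 0.25 × (z/E)² = 0.25 × (1.751/0.06)² = 212.92
Round up: n = 213.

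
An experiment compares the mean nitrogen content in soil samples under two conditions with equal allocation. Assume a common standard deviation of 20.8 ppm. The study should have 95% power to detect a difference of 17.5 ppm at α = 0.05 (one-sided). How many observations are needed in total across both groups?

For two equal groups, n per group = 2·((z_α + z_β)·σ/δ)².
z_α = 1.645; z_β = 1.645 (power 95%).
n = 2 × (3.290 × 20.8 / 17.5)² = 2 × 15.29 = 30.58
Round up: n = 31 per group.
Total across both groups: 2 × 31 = 62.

62 total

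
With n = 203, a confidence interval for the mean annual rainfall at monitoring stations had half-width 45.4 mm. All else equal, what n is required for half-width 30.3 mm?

456

Margin of error scales as 1/√n, so n₂ = n₁·(E₁/E₂)².
n₂ = 203 × (45.4/30.3)² = 203 × 2.245 = 455.74
Round up: n₂ = 456.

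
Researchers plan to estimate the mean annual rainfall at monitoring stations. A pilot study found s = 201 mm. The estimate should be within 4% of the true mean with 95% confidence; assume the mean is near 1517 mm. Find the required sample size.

n = 43

For a mean, the margin of error is E = z·σ/√n, so n = (zσ/E)².
At 95% confidence, z = 1.960.
E = 4% of 1517 = 60.68 mm.
n = (1.960 × 201 / 60.68)² = 42.15
Round up: n = 43.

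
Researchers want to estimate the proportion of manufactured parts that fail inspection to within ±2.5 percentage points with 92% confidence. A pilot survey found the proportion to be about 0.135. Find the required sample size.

573

For a proportion with margin E = 0.025 at 92% confidence, z = 1.751.
n = p̂(1−p̂)(z/E)² = 0.135 × 0.865 × (1.751/0.025)² = 572.85
Round up: n = 573.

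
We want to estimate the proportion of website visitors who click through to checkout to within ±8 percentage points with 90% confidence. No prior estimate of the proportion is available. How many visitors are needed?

For a proportion with margin E = 0.08 at 90% confidence, z = 1.645.
With no prior estimate, use p = 0.5, which maximizes p(1−p) at 0.25.
n = 0.25 × (z/E)² = 0.25 × (1.645/0.08)² = 105.70
Round up: n = 106.

106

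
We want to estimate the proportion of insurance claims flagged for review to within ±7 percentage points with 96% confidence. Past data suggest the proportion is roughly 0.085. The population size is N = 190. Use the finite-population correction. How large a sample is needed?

For a proportion with margin E = 0.07 at 96% confidence, z = 2.054.
n = p̂(1−p̂)(z/E)² = 0.085 × 0.915 × (2.054/0.07)² = 66.96 — call this n₀.
Finite-population correction with N = 190: n = n₀ / (1 + (n₀−1)/N) = 66.96 / 1.347 = 49.71
Round up: n = 50.

50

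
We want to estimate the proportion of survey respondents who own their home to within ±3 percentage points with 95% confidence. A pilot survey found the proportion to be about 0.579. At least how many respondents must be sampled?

1041

For a proportion with margin E = 0.03 at 95% confidence, z = 1.960.
n = p̂(1−p̂)(z/E)² = 0.579 × 0.421 × (1.960/0.03)² = 1040.47
Round up: n = 1041.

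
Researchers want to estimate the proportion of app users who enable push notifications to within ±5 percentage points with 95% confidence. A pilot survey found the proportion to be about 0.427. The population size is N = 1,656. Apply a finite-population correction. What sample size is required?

For a proportion with margin E = 0.05 at 95% confidence, z = 1.960.
n = p̂(1−p̂)(z/E)² = 0.427 × 0.573 × (1.960/0.05)² = 375.97 — call this n₀.
Finite-population correction with N = 1,656: n = n₀ / (1 + (n₀−1)/N) = 375.97 / 1.226 = 306.66
Round up: n = 307.

n = 307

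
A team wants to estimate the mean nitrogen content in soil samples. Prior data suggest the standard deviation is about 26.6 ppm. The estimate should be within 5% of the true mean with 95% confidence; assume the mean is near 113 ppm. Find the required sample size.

86

For a mean, the margin of error is E = z·σ/√n, so n = (zσ/E)².
At 95% confidence, z = 1.960.
E = 5% of 113 = 5.65 ppm.
n = (1.960 × 26.6 / 5.65)² = 85.15
Round up: n = 86.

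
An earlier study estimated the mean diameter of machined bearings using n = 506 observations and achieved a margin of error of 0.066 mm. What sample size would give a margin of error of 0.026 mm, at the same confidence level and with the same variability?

n = 3261

Margin of error scales as 1/√n, so n₂ = n₁·(E₁/E₂)².
n₂ = 506 × (0.066/0.026)² = 506 × 6.444 = 3260.66
Round up: n₂ = 3261.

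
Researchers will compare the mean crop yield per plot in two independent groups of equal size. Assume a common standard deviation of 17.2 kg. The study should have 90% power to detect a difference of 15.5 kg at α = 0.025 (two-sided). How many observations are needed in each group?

31 per group

For two equal groups, n per group = 2·((z_{α/2} + z_β)·σ/δ)².
z_{α/2} = 2.241; z_β = 1.282 (power 90%).
n = 2 × (3.523 × 17.2 / 15.5)² = 2 × 15.28 = 30.56
Round up: n = 31 per group.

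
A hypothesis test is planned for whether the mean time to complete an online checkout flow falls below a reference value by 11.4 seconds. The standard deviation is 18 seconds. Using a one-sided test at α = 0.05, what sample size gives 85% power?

18

For a one-sample z-test, n = ((z_α + z_β)·σ/δ)².
z_α = 1.645 (one-sided α = 0.05); z_β = 1.036 (power 85% → β = 0.15).
n = (2.681 × 18 / 11.4)² = 17.92
Round up: n = 18.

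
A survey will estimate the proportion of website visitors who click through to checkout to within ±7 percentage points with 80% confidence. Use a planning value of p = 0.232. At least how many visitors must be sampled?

For a proportion with margin E = 0.07 at 80% confidence, z = 1.282.
n = p̂(1−p̂)(z/E)² = 0.232 × 0.768 × (1.282/0.07)² = 59.76
Round up: n = 60.

n = 60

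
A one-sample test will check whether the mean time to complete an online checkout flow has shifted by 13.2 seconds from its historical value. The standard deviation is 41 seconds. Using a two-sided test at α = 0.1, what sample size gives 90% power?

83

For a one-sample z-test, n = ((z_{α/2} + z_β)·σ/δ)².
z_{α/2} = 1.645 (two-sided α = 0.1); z_β = 1.282 (power 90% → β = 0.1).
n = (2.927 × 41 / 13.2)² = 82.65
Round up: n = 83.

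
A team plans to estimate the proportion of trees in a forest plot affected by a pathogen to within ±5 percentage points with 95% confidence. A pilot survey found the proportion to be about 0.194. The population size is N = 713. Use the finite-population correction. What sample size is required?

For a proportion with margin E = 0.05 at 95% confidence, z = 1.960.
n = p̂(1−p̂)(z/E)² = 0.194 × 0.806 × (1.960/0.05)² = 240.28 — call this n₀.
Finite-population correction with N = 713: n = n₀ / (1 + (n₀−1)/N) = 240.28 / 1.336 = 179.85
Round up: n = 180.

180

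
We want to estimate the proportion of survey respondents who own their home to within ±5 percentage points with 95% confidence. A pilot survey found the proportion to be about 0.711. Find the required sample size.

For a proportion with margin E = 0.05 at 95% confidence, z = 1.960.
n = p̂(1−p̂)(z/E)² = 0.711 × 0.289 × (1.960/0.05)² = 315.75
Round up: n = 316.

316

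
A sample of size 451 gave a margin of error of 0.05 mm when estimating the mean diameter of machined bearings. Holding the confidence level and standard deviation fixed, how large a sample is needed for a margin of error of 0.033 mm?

n = 1036

Margin of error scales as 1/√n, so n₂ = n₁·(E₁/E₂)².
n₂ = 451 × (0.05/0.033)² = 451 × 2.296 = 1035.50
Round up: n₂ = 1036.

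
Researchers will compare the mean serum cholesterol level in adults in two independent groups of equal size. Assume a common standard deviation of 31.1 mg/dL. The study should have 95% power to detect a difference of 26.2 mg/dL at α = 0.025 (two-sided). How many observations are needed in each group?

43 per group

For two equal groups, n per group = 2·((z_{α/2} + z_β)·σ/δ)².
z_{α/2} = 2.241; z_β = 1.645 (power 95%).
n = 2 × (3.886 × 31.1 / 26.2)² = 2 × 21.28 = 42.56
Round up: n = 43 per group.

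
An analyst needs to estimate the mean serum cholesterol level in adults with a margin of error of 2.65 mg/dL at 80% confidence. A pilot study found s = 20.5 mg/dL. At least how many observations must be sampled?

For a mean, the margin of error is E = z·σ/√n, so n = (zσ/E)².
At 80% confidence, z = 1.282.
n = (1.282 × 20.5 / 2.65)² = 98.35
Round up: n = 99.

99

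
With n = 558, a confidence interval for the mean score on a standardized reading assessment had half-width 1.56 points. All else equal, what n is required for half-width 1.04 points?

1256

Margin of error scales as 1/√n, so n₂ = n₁·(E₁/E₂)².
n₂ = 558 × (1.56/1.04)² = 558 × 2.25 = 1255.50
Round up: n₂ = 1256.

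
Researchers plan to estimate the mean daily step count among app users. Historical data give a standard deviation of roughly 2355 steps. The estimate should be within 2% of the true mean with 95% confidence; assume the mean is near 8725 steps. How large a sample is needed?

For a mean, the margin of error is E = z·σ/√n, so n = (zσ/E)².
At 95% confidence, z = 1.960.
E = 2% of 8725 = 174.5 steps.
n = (1.960 × 2355 / 174.5)² = 699.69
Round up: n = 700.

700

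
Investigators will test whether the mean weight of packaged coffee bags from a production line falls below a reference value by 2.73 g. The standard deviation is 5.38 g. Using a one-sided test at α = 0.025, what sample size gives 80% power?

31

For a one-sample z-test, n = ((z_α + z_β)·σ/δ)².
z_α = 1.960 (one-sided α = 0.025); z_β = 0.842 (power 80% → β = 0.2).
n = (2.802 × 5.38 / 2.73)² = 30.49
Round up: n = 31.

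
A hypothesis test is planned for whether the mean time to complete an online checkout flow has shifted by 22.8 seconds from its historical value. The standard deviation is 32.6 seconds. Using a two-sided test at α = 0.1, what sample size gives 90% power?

18

For a one-sample z-test, n = ((z_{α/2} + z_β)·σ/δ)².
z_{α/2} = 1.645 (two-sided α = 0.1); z_β = 1.282 (power 90% → β = 0.1).
n = (2.927 × 32.6 / 22.8)² = 17.52
Round up: n = 18.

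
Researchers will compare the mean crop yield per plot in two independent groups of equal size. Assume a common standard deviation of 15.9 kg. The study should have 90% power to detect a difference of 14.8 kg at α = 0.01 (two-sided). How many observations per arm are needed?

For two equal groups, n per group = 2·((z_{α/2} + z_β)·σ/δ)².
z_{α/2} = 2.576; z_β = 1.282 (power 90%).
n = 2 × (3.858 × 15.9 / 14.8)² = 2 × 17.18 = 34.36
Round up: n = 35 per group.

35 per group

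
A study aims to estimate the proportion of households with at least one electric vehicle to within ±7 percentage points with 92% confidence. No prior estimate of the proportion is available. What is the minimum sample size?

n = 157

For a proportion with margin E = 0.07 at 92% confidence, z = 1.751.
With no prior estimate, use p = 0.5, which maximizes p(1−p) at 0.25.
n = 0.25 × (z/E)² = 0.25 × (1.751/0.07)² = 156.43
Round up: n = 157.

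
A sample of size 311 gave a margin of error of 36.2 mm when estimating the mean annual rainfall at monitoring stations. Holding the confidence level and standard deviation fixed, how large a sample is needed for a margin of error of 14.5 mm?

Margin of error scales as 1/√n, so n₂ = n₁·(E₁/E₂)².
n₂ = 311 × (36.2/14.5)² = 311 × 6.233 = 1938.46
Round up: n₂ = 1939.

1939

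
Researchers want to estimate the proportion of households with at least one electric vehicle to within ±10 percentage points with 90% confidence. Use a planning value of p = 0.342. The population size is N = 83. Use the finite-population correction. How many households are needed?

36

For a proportion with margin E = 0.1 at 90% confidence, z = 1.645.
n = p̂(1−p̂)(z/E)² = 0.342 × 0.658 × (1.645/0.1)² = 60.90 — call this n₀.
Finite-population correction with N = 83: n = n₀ / (1 + (n₀−1)/N) = 60.90 / 1.722 = 35.37
Round up: n = 36.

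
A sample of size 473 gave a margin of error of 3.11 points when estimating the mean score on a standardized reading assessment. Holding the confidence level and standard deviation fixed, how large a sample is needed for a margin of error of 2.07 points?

1068

Margin of error scales as 1/√n, so n₂ = n₁·(E₁/E₂)².
n₂ = 473 × (3.11/2.07)² = 473 × 2.257 = 1067.56
Round up: n₂ = 1068.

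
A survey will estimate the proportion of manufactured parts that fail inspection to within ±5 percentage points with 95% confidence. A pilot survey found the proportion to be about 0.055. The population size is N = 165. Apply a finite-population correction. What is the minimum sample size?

For a proportion with margin E = 0.05 at 95% confidence, z = 1.960.
n = p̂(1−p̂)(z/E)² = 0.055 × 0.945 × (1.960/0.05)² = 79.87 — call this n₀.
Finite-population correction with N = 165: n = n₀ / (1 + (n₀−1)/N) = 79.87 / 1.478 = 54.04
Round up: n = 55.

55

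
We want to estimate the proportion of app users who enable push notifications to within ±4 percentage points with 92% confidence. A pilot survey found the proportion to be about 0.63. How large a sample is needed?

For a proportion with margin E = 0.04 at 92% confidence, z = 1.751.
n = p̂(1−p̂)(z/E)² = 0.63 × 0.37 × (1.751/0.04)² = 446.68
Round up: n = 447.

447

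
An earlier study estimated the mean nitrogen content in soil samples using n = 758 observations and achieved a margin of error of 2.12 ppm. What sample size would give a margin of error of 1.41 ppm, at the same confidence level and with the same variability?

Margin of error scales as 1/√n, so n₂ = n₁·(E₁/E₂)².
n₂ = 758 × (2.12/1.41)² = 758 × 2.261 = 1713.84
Round up: n₂ = 1714.

1714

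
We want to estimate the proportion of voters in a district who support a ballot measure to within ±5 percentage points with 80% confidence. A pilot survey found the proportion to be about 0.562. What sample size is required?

162

For a proportion with margin E = 0.05 at 80% confidence, z = 1.282.
n = p̂(1−p̂)(z/E)² = 0.562 × 0.438 × (1.282/0.05)² = 161.83
Round up: n = 162.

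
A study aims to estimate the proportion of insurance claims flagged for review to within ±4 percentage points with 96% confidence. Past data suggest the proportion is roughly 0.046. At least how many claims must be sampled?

116

For a proportion with margin E = 0.04 at 96% confidence, z = 2.054.
n = p̂(1−p̂)(z/E)² = 0.046 × 0.954 × (2.054/0.04)² = 115.71
Round up: n = 116.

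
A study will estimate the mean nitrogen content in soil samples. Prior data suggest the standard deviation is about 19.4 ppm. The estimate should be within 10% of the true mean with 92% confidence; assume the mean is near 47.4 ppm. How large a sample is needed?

n = 52

For a mean, the margin of error is E = z·σ/√n, so n = (zσ/E)².
At 92% confidence, z = 1.751.
E = 10% of 47.4 = 4.74 ppm.
n = (1.751 × 19.4 / 4.74)² = 51.36
Round up: n = 52.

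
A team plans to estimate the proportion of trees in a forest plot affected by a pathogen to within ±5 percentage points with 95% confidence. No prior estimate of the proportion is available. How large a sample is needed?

For a proportion with margin E = 0.05 at 95% confidence, z = 1.960.
With no prior estimate, use p = 0.5, which maximizes p(1−p) at 0.25.
n = 0.25 × (z/E)² = 0.25 × (1.960/0.05)² = 384.16
Round up: n = 385.

385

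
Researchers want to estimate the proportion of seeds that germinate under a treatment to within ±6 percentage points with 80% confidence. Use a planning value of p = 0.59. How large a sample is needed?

For a proportion with margin E = 0.06 at 80% confidence, z = 1.282.
n = p̂(1−p̂)(z/E)² = 0.59 × 0.41 × (1.282/0.06)² = 110.44
Round up: n = 111.

111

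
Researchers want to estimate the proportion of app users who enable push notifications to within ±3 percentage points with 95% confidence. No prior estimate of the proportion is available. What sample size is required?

For a proportion with margin E = 0.03 at 95% confidence, z = 1.960.
With no prior estimate, use p = 0.5, which maximizes p(1−p) at 0.25.
n = 0.25 × (z/E)² = 0.25 × (1.960/0.03)² = 1067.11
Round up: n = 1068.

1068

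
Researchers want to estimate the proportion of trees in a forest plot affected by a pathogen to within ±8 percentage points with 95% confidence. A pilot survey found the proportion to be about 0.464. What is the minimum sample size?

For a proportion with margin E = 0.08 at 95% confidence, z = 1.960.
n = p̂(1−p̂)(z/E)² = 0.464 × 0.536 × (1.960/0.08)² = 149.28
Round up: n = 150.

150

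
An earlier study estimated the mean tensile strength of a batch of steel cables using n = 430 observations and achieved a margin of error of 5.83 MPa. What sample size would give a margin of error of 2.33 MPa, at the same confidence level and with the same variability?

Margin of error scales as 1/√n, so n₂ = n₁·(E₁/E₂)².
n₂ = 430 × (5.83/2.33)² = 430 × 6.261 = 2692.23
Round up: n₂ = 2693.

2693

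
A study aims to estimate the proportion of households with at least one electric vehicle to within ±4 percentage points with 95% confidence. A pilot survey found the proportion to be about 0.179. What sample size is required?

For a proportion with margin E = 0.04 at 95% confidence, z = 1.960.
n = p̂(1−p̂)(z/E)² = 0.179 × 0.821 × (1.960/0.04)² = 352.85
Round up: n = 353.

353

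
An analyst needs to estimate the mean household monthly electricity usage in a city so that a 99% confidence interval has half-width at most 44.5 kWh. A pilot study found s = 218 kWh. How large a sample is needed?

n = 160

For a mean, the margin of error is E = z·σ/√n, so n = (zσ/E)².
At 99% confidence, z = 2.576.
n = (2.576 × 218 / 44.5)² = 159.25
Round up: n = 160.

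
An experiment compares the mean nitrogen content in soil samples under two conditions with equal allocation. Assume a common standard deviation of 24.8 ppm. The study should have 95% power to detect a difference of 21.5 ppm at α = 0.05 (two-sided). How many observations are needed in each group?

For two equal groups, n per group = 2·((z_{α/2} + z_β)·σ/δ)².
z_{α/2} = 1.960; z_β = 1.645 (power 95%).
n = 2 × (3.605 × 24.8 / 21.5)² = 2 × 17.29 = 34.58
Round up: n = 35 per group.

35 per group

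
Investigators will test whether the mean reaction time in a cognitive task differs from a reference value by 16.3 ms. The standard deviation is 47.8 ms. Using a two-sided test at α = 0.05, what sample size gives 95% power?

n = 112

For a one-sample z-test, n = ((z_{α/2} + z_β)·σ/δ)².
z_{α/2} = 1.960 (two-sided α = 0.05); z_β = 1.645 (power 95% → β = 0.05).
n = (3.605 × 47.8 / 16.3)² = 111.76
Round up: n = 112.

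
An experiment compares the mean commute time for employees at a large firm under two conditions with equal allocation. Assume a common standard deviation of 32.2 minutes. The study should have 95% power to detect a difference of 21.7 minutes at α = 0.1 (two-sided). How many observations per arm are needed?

48 per group

For two equal groups, n per group = 2·((z_{α/2} + z_β)·σ/δ)².
z_{α/2} = 1.645; z_β = 1.645 (power 95%).
n = 2 × (3.290 × 32.2 / 21.7)² = 2 × 23.83 = 47.66
Round up: n = 48 per group.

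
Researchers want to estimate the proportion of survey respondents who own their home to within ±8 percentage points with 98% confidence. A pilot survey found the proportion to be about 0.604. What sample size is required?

n = 203

For a proportion with margin E = 0.08 at 98% confidence, z = 2.326.
n = p̂(1−p̂)(z/E)² = 0.604 × 0.396 × (2.326/0.08)² = 202.20
Round up: n = 203.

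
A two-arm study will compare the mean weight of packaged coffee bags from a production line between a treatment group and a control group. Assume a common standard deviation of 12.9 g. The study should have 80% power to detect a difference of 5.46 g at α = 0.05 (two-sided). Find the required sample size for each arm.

88 per group

For two equal groups, n per group = 2·((z_{α/2} + z_β)·σ/δ)².
z_{α/2} = 1.960; z_β = 0.842 (power 80%).
n = 2 × (2.802 × 12.9 / 5.46)² = 2 × 43.83 = 87.66
Round up: n = 88 per group.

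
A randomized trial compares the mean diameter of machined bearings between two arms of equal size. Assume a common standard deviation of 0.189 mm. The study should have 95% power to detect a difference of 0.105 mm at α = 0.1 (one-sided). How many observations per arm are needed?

56 per group

For two equal groups, n per group = 2·((z_α + z_β)·σ/δ)².
z_α = 1.282; z_β = 1.645 (power 95%).
n = 2 × (2.927 × 0.189 / 0.105)² = 2 × 27.76 = 55.52
Round up: n = 56 per group.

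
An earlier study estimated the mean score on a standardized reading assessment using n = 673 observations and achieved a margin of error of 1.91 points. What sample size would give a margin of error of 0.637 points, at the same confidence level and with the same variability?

Margin of error scales as 1/√n, so n₂ = n₁·(E₁/E₂)².
n₂ = 673 × (1.91/0.637)² = 673 × 8.991 = 6050.94
Round up: n₂ = 6051.

6051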